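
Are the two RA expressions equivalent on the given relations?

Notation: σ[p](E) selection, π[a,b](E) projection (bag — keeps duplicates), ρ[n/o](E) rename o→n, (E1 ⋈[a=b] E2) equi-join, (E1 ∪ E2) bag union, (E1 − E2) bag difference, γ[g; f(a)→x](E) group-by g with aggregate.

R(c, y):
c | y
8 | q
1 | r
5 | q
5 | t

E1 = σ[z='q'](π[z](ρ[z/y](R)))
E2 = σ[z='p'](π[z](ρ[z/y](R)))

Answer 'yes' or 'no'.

E1 row counts bottom-up:
  R → 4
  ρ[z/y](R) → 4
  π[z](ρ[z/y](R)) → 4
  σ[z='q'](π[z](ρ[z/y](R))) → 2
E2 row counts bottom-up:
  R → 4
  ρ[z/y](R) → 4
  π[z](ρ[z/y](R)) → 4
  σ[z='p'](π[z](ρ[z/y](R))) → 0

E1 result:
z
q
q
E2 result:
z
(0 rows)
Witness: ('q',) appears 2× in E1 but 0× in E2.

no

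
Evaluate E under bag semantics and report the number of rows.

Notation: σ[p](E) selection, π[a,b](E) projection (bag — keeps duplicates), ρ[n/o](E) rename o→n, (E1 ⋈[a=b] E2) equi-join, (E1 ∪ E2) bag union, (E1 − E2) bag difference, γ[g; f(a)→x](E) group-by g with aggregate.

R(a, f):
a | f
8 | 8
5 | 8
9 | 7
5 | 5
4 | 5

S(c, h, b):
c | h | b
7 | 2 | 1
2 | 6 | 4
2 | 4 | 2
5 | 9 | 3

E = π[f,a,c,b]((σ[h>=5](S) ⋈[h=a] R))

Stepwise |·|:
  S → 4
  σ[h>=5](S) → 2
  R → 5
  (σ[h>=5](S) ⋈[h=a] R) → 1
  π[f,a,c,b]((σ[h>=5](S) ⋈[h=a] R)) → 1

|E| = 1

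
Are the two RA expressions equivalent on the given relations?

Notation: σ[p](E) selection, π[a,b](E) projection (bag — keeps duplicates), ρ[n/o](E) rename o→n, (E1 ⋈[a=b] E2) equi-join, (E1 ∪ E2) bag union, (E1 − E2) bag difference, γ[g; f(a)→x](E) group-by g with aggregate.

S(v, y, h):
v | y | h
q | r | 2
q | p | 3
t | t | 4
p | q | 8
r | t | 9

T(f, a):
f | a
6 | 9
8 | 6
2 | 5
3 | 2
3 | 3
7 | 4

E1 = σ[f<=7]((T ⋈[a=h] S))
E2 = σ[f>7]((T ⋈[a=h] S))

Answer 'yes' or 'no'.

E1 stepwise |·|:
  T → 6
  S → 5
  (T ⋈[a=h] S) → 4
  σ[f<=7]((T ⋈[a=h] S)) → 4
E2 stepwise |·|:
  T → 6
  S → 5
  (T ⋈[a=h] S) → 4
  σ[f>7]((T ⋈[a=h] S)) → 0

E1 result:
f | a | v | y | h
3 | 2 | q | r | 2
3 | 3 | q | p | 3
6 | 9 | r | t | 9
7 | 4 | t | t | 4
E2 result:
f | a | v | y | h
(0 rows)
Witness: (6, 9, 'r', 't', 9) appears 1× in E1 but 0× in E2.

no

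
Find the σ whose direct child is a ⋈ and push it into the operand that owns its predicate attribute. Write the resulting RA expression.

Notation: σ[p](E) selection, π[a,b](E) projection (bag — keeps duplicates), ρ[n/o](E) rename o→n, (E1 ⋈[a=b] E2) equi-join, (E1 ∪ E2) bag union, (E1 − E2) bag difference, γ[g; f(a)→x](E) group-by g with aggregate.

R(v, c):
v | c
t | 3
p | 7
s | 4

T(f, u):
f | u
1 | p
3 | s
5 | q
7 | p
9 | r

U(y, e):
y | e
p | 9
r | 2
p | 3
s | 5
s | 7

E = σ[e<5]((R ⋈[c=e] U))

σ filters on e, owned by the right side.
E' = (R ⋈[c=e] σ[e<5](U))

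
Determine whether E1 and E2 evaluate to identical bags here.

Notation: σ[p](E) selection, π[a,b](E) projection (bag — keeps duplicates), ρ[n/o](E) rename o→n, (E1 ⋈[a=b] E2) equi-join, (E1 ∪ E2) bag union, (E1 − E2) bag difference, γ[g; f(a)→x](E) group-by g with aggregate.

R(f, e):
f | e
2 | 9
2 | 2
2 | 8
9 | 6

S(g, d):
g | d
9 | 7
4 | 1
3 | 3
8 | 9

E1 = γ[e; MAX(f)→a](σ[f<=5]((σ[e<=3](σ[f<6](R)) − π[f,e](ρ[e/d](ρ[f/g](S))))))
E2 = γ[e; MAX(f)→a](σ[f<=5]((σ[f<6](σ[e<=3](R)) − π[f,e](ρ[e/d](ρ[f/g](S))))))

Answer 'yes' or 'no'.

E1 per-node cardinality:
  R → 4
  σ[f<6](R) → 3
  σ[e<=3](σ[f<6](R)) → 1
  S → 4
  ρ[f/g](S) → 4
  ρ[e/d](ρ[f/g](S)) → 4
  π[f,e](ρ[e/d](ρ[f/g](S))) → 4
  (σ[e<=3](σ[f<6](R)) − π[f,e](ρ[e/d](ρ[f/g](S)))) → 1
  σ[f<=5]((σ[e<=3](σ[f<6](R)) − π[f,e](ρ[e/d](ρ[f/g](S))))) → 1
  γ[e; MAX(f)→a](σ[f<=5]((σ[e<=3](σ[f<6](R)) − π[f,e](ρ[e/d](ρ[f/g](S)))))) → 1
E2 per-node cardinality:
  R → 4
  σ[e<=3](R) → 1
  σ[f<6](σ[e<=3](R)) → 1
  S → 4
  ρ[f/g](S) → 4
  ρ[e/d](ρ[f/g](S)) → 4
  π[f,e](ρ[e/d](ρ[f/g](S))) → 4
  (σ[f<6](σ[e<=3](R)) − π[f,e](ρ[e/d](ρ[f/g](S)))) → 1
  σ[f<=5]((σ[f<6](σ[e<=3](R)) − π[f,e](ρ[e/d](ρ[f/g](S))))) → 1
  γ[e; MAX(f)→a](σ[f<=5]((σ[f<6](σ[e<=3](R)) − π[f,e](ρ[e/d](ρ[f/g](S)))))) → 1

E1 and E2 produce the same multiset:
e | a
2 | 2

yes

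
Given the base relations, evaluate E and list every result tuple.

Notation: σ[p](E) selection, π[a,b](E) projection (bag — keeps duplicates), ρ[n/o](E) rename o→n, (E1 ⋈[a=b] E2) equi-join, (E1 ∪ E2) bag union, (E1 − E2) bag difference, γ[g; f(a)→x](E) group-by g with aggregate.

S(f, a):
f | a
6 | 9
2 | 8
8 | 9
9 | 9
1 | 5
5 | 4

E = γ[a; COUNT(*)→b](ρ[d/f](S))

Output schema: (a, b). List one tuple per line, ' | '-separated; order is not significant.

Row counts bottom-up:
  S → 6
  ρ[d/f](S) → 6
  γ[a; COUNT(*)→b](ρ[d/f](S)) → 4

== RESULT ==
a | b
4 | 1
5 | 1
8 | 1
9 | 3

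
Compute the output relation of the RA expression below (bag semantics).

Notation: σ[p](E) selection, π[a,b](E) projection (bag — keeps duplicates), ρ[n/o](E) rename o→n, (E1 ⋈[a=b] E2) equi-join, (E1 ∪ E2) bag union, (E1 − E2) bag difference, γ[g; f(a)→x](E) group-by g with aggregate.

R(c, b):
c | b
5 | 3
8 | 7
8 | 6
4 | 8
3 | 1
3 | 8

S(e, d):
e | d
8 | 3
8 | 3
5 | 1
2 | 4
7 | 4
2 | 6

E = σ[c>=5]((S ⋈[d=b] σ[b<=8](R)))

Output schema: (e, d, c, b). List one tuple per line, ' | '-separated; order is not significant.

Stepwise |·|:
  S → 6
  R → 6
  σ[b<=8](R) → 6
  (S ⋈[d=b] σ[b<=8](R)) → 4
  σ[c>=5]((S ⋈[d=b] σ[b<=8](R))) → 3

== RESULT ==
e | d | c | b
2 | 6 | 8 | 6
8 | 3 | 5 | 3
8 | 3 | 5 | 3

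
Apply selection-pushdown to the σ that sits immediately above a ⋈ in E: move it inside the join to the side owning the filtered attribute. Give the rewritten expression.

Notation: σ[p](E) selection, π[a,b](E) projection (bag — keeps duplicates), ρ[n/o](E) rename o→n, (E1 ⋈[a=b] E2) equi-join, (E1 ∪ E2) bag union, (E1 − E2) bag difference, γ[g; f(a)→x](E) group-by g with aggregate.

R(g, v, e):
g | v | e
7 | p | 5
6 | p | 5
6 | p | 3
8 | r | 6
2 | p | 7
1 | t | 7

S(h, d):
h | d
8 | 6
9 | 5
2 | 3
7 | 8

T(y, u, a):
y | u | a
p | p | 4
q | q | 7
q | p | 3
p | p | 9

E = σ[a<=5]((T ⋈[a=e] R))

σ filters on a, owned by the left side.
E' = (σ[a<=5](T) ⋈[a=e] R)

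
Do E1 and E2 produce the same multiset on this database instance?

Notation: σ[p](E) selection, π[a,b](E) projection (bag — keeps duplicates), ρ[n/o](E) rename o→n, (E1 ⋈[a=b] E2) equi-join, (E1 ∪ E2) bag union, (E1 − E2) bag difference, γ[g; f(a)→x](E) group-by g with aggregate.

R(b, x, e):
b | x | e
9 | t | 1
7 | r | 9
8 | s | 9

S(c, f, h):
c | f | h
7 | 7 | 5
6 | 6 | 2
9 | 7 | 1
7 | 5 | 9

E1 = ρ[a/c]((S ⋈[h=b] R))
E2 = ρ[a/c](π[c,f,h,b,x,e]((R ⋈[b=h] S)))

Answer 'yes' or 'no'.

E1 subexpression sizes:
  S → 4
  R → 3
  (S ⋈[h=b] R) → 1
  ρ[a/c]((S ⋈[h=b] R)) → 1
E2 subexpression sizes:
  R → 3
  S → 4
  (R ⋈[b=h] S) → 1
  π[c,f,h,b,x,e]((R ⋈[b=h] S)) → 1
  ρ[a/c](π[c,f,h,b,x,e]((R ⋈[b=h] S))) → 1

E1 and E2 produce the same multiset:
a | f | h | b | x | e
7 | 5 | 9 | 9 | t | 1

yes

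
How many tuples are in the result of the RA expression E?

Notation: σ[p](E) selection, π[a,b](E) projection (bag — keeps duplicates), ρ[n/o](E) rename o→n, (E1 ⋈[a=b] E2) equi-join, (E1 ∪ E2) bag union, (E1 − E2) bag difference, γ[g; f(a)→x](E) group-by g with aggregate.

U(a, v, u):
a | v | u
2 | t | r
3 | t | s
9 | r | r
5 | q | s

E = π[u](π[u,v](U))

Subexpression sizes:
  U → 4
  π[u,v](U) → 4
  π[u](π[u,v](U)) → 4

|E| = 4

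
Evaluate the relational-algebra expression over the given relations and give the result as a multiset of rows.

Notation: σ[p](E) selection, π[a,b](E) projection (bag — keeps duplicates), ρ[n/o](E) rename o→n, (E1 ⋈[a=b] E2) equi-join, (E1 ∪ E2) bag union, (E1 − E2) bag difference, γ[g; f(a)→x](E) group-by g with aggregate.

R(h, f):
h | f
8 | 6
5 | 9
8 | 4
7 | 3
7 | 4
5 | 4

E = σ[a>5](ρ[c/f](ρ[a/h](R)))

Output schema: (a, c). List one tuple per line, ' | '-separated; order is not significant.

Subexpression sizes:
  R → 6
  ρ[a/h](R) → 6
  ρ[c/f](ρ[a/h](R)) → 6
  σ[a>5](ρ[c/f](ρ[a/h](R))) → 4

== RESULT ==
a | c
7 | 3
7 | 4
8 | 4
8 | 6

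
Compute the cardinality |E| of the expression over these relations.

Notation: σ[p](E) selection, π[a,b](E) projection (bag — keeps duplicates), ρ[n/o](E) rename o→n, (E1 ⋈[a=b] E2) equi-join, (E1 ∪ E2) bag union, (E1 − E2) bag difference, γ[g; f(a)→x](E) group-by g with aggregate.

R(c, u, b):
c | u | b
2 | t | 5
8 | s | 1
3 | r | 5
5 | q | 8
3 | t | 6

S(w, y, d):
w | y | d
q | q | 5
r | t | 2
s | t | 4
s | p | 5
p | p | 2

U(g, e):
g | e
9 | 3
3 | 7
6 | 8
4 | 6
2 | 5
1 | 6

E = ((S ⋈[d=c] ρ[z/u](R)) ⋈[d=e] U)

Row counts bottom-up:
  S → 5
  R → 5
  ρ[z/u](R) → 5
  (S ⋈[d=c] ρ[z/u](R)) → 4
  U → 6
  ((S ⋈[d=c] ρ[z/u](R)) ⋈[d=e] U) → 2

|E| = 2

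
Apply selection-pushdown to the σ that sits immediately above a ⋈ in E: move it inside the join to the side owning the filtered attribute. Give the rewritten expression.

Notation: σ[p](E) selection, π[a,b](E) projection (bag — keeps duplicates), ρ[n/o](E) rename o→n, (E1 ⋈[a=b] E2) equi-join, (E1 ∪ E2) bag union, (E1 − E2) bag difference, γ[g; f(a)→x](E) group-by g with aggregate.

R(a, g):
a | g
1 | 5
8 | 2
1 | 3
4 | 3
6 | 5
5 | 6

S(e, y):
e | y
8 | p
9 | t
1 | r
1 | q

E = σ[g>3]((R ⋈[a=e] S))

σ filters on g, owned by the left side.
E' = (σ[g>3](R) ⋈[a=e] S)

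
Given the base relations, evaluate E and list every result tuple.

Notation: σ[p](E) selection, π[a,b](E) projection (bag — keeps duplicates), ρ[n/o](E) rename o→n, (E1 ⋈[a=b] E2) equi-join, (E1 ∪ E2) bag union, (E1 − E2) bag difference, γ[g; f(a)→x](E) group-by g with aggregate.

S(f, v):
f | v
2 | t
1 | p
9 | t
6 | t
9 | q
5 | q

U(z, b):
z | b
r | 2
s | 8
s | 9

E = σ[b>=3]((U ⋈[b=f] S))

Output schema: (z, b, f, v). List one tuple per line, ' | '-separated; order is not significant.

Subexpression sizes:
  U → 3
  S → 6
  (U ⋈[b=f] S) → 3
  σ[b>=3]((U ⋈[b=f] S)) → 2

== RESULT ==
z | b | f | v
s | 9 | 9 | q
s | 9 | 9 | t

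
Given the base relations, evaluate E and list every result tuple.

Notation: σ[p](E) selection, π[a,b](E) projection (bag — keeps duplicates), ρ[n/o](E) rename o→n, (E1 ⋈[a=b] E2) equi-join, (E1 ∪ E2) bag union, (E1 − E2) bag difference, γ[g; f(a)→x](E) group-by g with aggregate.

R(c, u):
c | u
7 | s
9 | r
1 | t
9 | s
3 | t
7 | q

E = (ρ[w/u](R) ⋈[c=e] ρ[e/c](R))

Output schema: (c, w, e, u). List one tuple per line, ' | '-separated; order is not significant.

Per-node cardinality:
  R → 6
  ρ[w/u](R) → 6
  R → 6
  ρ[e/c](R) → 6
  (ρ[w/u](R) ⋈[c=e] ρ[e/c](R)) → 10

== RESULT ==
c | w | e | u
1 | t | 1 | t
3 | t | 3 | t
7 | q | 7 | q
7 | q | 7 | s
7 | s | 7 | q
7 | s | 7 | s
9 | r | 9 | r
9 | r | 9 | s
9 | s | 9 | r
9 | s | 9 | s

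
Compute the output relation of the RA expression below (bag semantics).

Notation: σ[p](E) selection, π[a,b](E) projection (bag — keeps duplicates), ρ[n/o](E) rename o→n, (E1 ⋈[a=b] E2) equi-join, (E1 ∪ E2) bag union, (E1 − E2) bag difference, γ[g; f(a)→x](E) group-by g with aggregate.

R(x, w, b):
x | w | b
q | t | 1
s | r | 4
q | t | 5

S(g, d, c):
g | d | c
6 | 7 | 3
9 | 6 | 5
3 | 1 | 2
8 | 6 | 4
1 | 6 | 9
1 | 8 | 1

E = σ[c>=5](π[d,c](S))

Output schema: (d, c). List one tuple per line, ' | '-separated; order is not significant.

Row counts bottom-up:
  S → 6
  π[d,c](S) → 6
  σ[c>=5](π[d,c](S)) → 2

== RESULT ==
d | c
6 | 5
6 | 9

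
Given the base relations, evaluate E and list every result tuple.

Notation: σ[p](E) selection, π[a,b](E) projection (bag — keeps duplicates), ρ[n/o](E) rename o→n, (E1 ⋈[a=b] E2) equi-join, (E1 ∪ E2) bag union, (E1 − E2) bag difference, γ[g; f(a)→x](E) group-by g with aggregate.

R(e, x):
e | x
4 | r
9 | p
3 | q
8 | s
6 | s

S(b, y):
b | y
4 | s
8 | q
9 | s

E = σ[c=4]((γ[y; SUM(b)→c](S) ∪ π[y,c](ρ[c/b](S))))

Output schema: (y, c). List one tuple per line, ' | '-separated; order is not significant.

Per-node cardinality:
  S → 3
  γ[y; SUM(b)→c](S) → 2
  S → 3
  ρ[c/b](S) → 3
  π[y,c](ρ[c/b](S)) → 3
  (γ[y; SUM(b)→c](S) ∪ π[y,c](ρ[c/b](S))) → 5
  σ[c=4]((γ[y; SUM(b)→c](S) ∪ π[y,c](ρ[c/b](S)))) → 1

== RESULT ==
y | c
s | 4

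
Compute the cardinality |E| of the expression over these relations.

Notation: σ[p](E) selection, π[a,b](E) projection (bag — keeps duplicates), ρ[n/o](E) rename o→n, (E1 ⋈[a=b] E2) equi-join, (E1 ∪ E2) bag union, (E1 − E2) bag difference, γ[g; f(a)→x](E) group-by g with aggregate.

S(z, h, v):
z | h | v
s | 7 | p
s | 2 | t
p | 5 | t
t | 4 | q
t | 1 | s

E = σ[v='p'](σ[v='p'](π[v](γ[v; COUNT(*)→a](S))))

Per-node cardinality:
  S → 5
  γ[v; COUNT(*)→a](S) → 4
  π[v](γ[v; COUNT(*)→a](S)) → 4
  σ[v='p'](π[v](γ[v; COUNT(*)→a](S))) → 1
  σ[v='p'](σ[v='p'](π[v](γ[v; COUNT(*)→a](S)))) → 1

|E| = 1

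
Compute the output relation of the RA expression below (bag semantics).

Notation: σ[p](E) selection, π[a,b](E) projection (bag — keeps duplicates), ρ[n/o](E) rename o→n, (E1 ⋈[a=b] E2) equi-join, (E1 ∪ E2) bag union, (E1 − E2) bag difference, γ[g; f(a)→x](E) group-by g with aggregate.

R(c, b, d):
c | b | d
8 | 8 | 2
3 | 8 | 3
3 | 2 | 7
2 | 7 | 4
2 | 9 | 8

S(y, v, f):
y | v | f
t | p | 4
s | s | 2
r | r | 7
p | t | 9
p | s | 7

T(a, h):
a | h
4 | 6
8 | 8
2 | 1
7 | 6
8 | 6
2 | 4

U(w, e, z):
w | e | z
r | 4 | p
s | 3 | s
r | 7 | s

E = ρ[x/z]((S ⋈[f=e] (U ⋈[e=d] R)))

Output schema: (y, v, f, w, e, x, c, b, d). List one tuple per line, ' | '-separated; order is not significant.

Subexpression sizes:
  S → 5
  U → 3
  R → 5
  (U ⋈[e=d] R) → 3
  (S ⋈[f=e] (U ⋈[e=d] R)) → 3
  ρ[x/z]((S ⋈[f=e] (U ⋈[e=d] R))) → 3

== RESULT ==
y | v | f | w | e | x | c | b | d
p | s | 7 | r | 7 | s | 3 | 2 | 7
r | r | 7 | r | 7 | s | 3 | 2 | 7
t | p | 4 | r | 4 | p | 2 | 7 | 4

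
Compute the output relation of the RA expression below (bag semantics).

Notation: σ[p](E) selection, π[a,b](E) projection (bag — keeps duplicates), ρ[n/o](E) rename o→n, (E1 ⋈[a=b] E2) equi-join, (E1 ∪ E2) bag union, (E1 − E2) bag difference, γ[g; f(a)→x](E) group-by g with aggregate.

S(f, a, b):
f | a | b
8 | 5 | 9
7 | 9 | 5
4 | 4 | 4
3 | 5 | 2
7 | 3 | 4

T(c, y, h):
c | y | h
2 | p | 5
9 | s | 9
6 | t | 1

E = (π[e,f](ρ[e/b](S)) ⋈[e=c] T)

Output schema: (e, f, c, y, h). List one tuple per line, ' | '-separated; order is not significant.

Stepwise |·|:
  S → 5
  ρ[e/b](S) → 5
  π[e,f](ρ[e/b](S)) → 5
  T → 3
  (π[e,f](ρ[e/b](S)) ⋈[e=c] T) → 2

== RESULT ==
e | f | c | y | h
2 | 3 | 2 | p | 5
9 | 8 | 9 | s | 9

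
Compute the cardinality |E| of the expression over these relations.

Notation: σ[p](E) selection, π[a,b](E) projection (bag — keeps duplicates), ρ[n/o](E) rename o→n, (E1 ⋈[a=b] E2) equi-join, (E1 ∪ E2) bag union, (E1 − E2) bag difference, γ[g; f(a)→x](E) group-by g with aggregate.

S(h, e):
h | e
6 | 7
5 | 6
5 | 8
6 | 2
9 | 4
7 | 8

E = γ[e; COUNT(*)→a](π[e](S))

Row counts bottom-up:
  S → 6
  π[e](S) → 6
  γ[e; COUNT(*)→a](π[e](S)) → 5

|E| = 5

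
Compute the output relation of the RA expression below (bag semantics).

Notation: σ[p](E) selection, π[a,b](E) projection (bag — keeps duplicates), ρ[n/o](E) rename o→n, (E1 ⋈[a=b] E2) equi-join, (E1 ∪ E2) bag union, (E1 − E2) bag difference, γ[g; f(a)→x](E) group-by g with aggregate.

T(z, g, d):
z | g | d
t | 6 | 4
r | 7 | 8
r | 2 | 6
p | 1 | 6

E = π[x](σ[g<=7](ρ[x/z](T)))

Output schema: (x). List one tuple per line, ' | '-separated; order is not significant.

Row counts bottom-up:
  T → 4
  ρ[x/z](T) → 4
  σ[g<=7](ρ[x/z](T)) → 4
  π[x](σ[g<=7](ρ[x/z](T))) → 4

== RESULT ==
x
p
r
r
t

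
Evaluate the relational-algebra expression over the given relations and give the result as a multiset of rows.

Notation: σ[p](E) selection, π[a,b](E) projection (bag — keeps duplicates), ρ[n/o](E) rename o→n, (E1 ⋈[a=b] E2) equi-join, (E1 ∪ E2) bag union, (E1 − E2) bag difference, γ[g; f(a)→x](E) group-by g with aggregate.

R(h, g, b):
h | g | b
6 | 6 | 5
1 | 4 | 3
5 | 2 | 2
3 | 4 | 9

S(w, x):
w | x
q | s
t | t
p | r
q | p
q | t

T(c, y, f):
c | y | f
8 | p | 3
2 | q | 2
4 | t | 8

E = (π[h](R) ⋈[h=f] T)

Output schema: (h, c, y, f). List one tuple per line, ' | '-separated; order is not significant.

Per-node cardinality:
  R → 4
  π[h](R) → 4
  T → 3
  (π[h](R) ⋈[h=f] T) → 1

== RESULT ==
h | c | y | f
3 | 8 | p | 3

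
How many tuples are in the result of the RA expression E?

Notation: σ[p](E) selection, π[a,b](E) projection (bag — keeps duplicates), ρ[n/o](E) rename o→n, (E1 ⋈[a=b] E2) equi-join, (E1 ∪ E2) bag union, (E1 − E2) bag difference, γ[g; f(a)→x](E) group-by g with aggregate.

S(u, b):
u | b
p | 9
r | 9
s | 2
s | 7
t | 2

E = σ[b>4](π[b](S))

Stepwise |·|:
  S → 5
  π[b](S) → 5
  σ[b>4](π[b](S)) → 3

|E| = 3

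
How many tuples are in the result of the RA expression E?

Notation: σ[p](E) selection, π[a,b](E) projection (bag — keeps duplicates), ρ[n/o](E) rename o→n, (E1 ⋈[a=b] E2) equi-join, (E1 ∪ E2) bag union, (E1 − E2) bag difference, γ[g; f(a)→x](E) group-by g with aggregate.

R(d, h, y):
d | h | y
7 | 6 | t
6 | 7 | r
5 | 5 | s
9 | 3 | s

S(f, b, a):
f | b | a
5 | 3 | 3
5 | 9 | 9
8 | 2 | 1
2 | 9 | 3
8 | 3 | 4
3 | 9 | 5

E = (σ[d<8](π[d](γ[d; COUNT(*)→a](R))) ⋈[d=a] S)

Row counts bottom-up:
  R → 4
  γ[d; COUNT(*)→a](R) → 4
  π[d](γ[d; COUNT(*)→a](R)) → 4
  σ[d<8](π[d](γ[d; COUNT(*)→a](R))) → 3
  S → 6
  (σ[d<8](π[d](γ[d; COUNT(*)→a](R))) ⋈[d=a] S) → 1

|E| = 1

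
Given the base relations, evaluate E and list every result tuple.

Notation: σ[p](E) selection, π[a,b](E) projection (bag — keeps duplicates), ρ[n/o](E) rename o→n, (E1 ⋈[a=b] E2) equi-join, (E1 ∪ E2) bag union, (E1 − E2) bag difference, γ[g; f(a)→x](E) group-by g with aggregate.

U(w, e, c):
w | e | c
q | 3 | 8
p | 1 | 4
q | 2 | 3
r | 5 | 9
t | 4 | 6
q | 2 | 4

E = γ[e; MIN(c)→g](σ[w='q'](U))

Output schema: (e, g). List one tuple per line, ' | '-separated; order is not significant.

Per-node cardinality:
  U → 6
  σ[w='q'](U) → 3
  γ[e; MIN(c)→g](σ[w='q'](U)) → 2

== RESULT ==
e | g
2 | 3
3 | 8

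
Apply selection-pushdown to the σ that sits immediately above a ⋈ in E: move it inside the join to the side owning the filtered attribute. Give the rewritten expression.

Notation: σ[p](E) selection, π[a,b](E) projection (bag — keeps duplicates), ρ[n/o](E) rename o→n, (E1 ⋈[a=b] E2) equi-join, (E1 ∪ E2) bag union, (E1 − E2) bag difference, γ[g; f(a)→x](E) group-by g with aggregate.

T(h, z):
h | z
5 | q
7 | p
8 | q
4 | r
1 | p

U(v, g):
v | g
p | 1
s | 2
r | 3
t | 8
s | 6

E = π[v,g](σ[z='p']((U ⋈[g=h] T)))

σ filters on z, owned by the right side.
E' = π[v,g]((U ⋈[g=h] σ[z='p'](T)))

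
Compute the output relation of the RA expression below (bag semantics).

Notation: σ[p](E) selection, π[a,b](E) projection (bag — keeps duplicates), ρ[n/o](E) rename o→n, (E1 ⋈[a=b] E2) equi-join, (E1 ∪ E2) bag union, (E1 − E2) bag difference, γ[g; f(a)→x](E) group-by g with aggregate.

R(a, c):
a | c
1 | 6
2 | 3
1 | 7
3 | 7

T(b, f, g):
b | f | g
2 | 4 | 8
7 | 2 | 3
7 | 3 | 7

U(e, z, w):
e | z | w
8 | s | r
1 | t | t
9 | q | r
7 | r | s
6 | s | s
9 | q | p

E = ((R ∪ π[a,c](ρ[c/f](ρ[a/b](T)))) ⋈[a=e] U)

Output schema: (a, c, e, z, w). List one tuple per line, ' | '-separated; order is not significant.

Stepwise |·|:
  R → 4
  T → 3
  ρ[a/b](T) → 3
  ρ[c/f](ρ[a/b](T)) → 3
  π[a,c](ρ[c/f](ρ[a/b](T))) → 3
  (R ∪ π[a,c](ρ[c/f](ρ[a/b](T)))) → 7
  U → 6
  ((R ∪ π[a,c](ρ[c/f](ρ[a/b](T)))) ⋈[a=e] U) → 4

== RESULT ==
a | c | e | z | w
1 | 6 | 1 | t | t
1 | 7 | 1 | t | t
7 | 2 | 7 | r | s
7 | 3 | 7 | r | s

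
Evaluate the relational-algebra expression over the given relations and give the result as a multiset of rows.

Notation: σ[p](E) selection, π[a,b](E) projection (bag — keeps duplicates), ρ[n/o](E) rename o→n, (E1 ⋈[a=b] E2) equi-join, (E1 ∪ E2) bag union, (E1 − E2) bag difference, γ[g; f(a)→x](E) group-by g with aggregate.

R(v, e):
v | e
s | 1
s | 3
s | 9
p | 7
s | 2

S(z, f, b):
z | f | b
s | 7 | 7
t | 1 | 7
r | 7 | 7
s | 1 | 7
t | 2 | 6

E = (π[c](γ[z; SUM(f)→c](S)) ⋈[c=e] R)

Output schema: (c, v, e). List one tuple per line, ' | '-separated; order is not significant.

Stepwise |·|:
  S → 5
  γ[z; SUM(f)→c](S) → 3
  π[c](γ[z; SUM(f)→c](S)) → 3
  R → 5
  (π[c](γ[z; SUM(f)→c](S)) ⋈[c=e] R) → 2

== RESULT ==
c | v | e
3 | s | 3
7 | p | 7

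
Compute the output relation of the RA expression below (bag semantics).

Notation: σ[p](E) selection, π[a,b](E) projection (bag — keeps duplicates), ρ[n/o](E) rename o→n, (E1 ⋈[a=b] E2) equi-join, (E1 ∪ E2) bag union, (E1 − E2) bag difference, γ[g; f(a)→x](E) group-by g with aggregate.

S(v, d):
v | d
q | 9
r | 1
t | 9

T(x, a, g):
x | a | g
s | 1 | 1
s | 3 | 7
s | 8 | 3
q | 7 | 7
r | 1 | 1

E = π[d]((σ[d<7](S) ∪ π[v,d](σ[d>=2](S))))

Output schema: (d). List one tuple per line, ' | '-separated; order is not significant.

Subexpression sizes:
  S → 3
  σ[d<7](S) → 1
  S → 3
  σ[d>=2](S) → 2
  π[v,d](σ[d>=2](S)) → 2
  (σ[d<7](S) ∪ π[v,d](σ[d>=2](S))) → 3
  π[d]((σ[d<7](S) ∪ π[v,d](σ[d>=2](S)))) → 3

== RESULT ==
d
1
9
9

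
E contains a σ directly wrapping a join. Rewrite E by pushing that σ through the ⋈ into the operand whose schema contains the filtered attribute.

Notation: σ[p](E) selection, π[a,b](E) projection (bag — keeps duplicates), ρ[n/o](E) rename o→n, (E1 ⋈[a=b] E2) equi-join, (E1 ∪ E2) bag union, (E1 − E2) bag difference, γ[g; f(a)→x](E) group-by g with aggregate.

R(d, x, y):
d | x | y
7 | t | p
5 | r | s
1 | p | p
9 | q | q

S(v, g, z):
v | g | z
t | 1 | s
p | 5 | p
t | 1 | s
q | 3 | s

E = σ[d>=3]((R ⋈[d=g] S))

σ filters on d, owned by the left side.
E' = (σ[d>=3](R) ⋈[d=g] S)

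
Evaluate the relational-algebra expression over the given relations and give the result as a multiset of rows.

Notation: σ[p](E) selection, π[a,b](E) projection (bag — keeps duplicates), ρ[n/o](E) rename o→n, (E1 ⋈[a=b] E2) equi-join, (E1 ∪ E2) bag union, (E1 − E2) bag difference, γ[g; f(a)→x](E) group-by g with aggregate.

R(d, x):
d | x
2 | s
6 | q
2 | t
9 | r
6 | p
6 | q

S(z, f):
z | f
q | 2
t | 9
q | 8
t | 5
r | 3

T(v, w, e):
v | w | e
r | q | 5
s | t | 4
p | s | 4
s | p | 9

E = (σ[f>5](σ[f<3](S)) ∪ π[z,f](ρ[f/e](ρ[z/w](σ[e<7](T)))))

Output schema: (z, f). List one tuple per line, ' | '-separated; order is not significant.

Per-node cardinality:
  S → 5
  σ[f<3](S) → 1
  σ[f>5](σ[f<3](S)) → 0
  T → 4
  σ[e<7](T) → 3
  ρ[z/w](σ[e<7](T)) → 3
  ρ[f/e](ρ[z/w](σ[e<7](T))) → 3
  π[z,f](ρ[f/e](ρ[z/w](σ[e<7](T)))) → 3
  (σ[f>5](σ[f<3](S)) ∪ π[z,f](ρ[f/e](ρ[z/w](σ[e<7](T))))) → 3

== RESULT ==
z | f
q | 5
s | 4
t | 4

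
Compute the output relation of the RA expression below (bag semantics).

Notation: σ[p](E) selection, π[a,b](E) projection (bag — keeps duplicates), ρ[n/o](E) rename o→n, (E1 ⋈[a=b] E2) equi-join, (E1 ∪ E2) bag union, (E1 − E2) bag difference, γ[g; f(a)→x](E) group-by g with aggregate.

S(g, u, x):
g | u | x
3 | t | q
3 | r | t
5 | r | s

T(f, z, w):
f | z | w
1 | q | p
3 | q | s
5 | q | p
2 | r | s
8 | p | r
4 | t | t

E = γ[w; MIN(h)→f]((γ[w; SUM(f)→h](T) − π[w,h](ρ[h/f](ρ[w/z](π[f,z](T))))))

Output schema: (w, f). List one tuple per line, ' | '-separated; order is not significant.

Stepwise |·|:
  T → 6
  γ[w; SUM(f)→h](T) → 4
  T → 6
  π[f,z](T) → 6
  ρ[w/z](π[f,z](T)) → 6
  ρ[h/f](ρ[w/z](π[f,z](T))) → 6
  π[w,h](ρ[h/f](ρ[w/z](π[f,z](T)))) → 6
  (γ[w; SUM(f)→h](T) − π[w,h](ρ[h/f](ρ[w/z](π[f,z](T))))) → 3
  γ[w; MIN(h)→f]((γ[w; SUM(f)→h](T) − π[w,h](ρ[h/f](ρ[w/z](π[f,z](T)))))) → 3

== RESULT ==
w | f
p | 6
r | 8
s | 5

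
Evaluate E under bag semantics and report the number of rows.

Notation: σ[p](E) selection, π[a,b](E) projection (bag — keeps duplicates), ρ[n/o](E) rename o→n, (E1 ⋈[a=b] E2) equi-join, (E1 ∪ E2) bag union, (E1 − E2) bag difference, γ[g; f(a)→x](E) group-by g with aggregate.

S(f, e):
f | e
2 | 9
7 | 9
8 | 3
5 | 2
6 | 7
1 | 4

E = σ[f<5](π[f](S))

Stepwise |·|:
  S → 6
  π[f](S) → 6
  σ[f<5](π[f](S)) → 2

|E| = 2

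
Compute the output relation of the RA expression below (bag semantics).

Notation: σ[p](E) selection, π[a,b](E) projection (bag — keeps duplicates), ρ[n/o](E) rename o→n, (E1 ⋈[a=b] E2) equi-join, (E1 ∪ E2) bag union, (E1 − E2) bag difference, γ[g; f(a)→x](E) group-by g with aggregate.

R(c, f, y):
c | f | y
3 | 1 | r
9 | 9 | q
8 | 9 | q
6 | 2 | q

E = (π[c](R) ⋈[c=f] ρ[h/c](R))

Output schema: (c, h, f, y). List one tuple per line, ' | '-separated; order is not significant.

Per-node cardinality:
  R → 4
  π[c](R) → 4
  R → 4
  ρ[h/c](R) → 4
  (π[c](R) ⋈[c=f] ρ[h/c](R)) → 2

== RESULT ==
c | h | f | y
9 | 8 | 9 | q
9 | 9 | 9 | q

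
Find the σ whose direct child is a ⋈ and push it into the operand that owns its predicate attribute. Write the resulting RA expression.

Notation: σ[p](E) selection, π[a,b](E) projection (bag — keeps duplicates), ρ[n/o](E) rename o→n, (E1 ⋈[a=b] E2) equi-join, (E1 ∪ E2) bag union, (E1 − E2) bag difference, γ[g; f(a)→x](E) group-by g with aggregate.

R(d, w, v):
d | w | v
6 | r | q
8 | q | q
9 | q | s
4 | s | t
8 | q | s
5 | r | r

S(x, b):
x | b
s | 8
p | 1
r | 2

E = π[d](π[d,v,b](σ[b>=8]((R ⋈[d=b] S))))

σ filters on b, owned by the right side.
E' = π[d](π[d,v,b]((R ⋈[d=b] σ[b>=8](S))))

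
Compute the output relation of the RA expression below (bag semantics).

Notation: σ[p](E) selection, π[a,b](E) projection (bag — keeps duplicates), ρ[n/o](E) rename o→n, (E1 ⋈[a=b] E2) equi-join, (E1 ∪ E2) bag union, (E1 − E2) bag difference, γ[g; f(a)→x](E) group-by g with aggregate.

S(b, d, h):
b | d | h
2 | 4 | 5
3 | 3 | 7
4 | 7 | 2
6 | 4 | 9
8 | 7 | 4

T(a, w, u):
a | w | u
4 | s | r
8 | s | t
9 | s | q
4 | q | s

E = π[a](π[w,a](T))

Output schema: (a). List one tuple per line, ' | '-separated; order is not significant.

Per-node cardinality:
  T → 4
  π[w,a](T) → 4
  π[a](π[w,a](T)) → 4

== RESULT ==
a
4
4
8
9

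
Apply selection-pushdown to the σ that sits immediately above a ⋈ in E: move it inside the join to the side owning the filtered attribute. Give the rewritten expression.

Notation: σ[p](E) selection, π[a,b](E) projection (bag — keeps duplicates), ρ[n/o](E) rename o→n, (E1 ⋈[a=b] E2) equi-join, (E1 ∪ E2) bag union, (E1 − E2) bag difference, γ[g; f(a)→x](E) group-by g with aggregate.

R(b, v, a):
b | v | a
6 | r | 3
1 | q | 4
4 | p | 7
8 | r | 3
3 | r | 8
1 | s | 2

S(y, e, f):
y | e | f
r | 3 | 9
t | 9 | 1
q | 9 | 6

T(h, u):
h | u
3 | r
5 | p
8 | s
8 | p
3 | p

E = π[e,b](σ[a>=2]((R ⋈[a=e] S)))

σ filters on a, owned by the left side.
E' = π[e,b]((σ[a>=2](R) ⋈[a=e] S))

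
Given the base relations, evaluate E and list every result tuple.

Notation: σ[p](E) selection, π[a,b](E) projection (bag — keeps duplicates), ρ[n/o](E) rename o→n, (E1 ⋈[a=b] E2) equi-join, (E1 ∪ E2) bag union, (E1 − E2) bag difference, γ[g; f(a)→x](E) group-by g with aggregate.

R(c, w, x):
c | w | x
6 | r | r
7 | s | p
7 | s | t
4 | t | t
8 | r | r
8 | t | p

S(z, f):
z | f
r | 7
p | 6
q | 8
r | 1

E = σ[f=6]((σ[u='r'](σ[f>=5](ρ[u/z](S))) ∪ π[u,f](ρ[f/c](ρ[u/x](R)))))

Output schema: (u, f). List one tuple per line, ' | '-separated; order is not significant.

Subexpression sizes:
  S → 4
  ρ[u/z](S) → 4
  σ[f>=5](ρ[u/z](S)) → 3
  σ[u='r'](σ[f>=5](ρ[u/z](S))) → 1
  R → 6
  ρ[u/x](R) → 6
  ρ[f/c](ρ[u/x](R)) → 6
  π[u,f](ρ[f/c](ρ[u/x](R))) → 6
  (σ[u='r'](σ[f>=5](ρ[u/z](S))) ∪ π[u,f](ρ[f/c](ρ[u/x](R)))) → 7
  σ[f=6]((σ[u='r'](σ[f>=5](ρ[u/z](S))) ∪ π[u,f](ρ[f/c](ρ[u/x](R))))) → 1

== RESULT ==
u | f
r | 6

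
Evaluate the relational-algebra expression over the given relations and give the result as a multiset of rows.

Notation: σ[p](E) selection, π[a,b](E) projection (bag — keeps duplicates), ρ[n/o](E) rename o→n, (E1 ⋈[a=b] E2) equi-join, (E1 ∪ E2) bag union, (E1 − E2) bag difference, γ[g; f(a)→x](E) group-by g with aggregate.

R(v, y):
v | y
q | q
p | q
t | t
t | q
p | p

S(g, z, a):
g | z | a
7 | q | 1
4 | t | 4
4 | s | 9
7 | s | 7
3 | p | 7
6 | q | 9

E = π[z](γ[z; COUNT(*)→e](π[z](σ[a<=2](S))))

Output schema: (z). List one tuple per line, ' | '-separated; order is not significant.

Subexpression sizes:
  S → 6
  σ[a<=2](S) → 1
  π[z](σ[a<=2](S)) → 1
  γ[z; COUNT(*)→e](π[z](σ[a<=2](S))) → 1
  π[z](γ[z; COUNT(*)→e](π[z](σ[a<=2](S)))) → 1

== RESULT ==
z
q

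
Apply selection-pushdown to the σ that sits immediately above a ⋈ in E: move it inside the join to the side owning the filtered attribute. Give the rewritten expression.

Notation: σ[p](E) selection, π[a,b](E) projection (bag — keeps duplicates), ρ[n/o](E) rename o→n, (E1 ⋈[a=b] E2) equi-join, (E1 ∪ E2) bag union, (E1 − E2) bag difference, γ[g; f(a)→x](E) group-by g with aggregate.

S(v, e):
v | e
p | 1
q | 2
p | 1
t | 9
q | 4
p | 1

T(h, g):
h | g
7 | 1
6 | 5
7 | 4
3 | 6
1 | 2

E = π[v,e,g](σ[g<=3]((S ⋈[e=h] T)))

σ filters on g, owned by the right side.
E' = π[v,e,g]((S ⋈[e=h] σ[g<=3](T)))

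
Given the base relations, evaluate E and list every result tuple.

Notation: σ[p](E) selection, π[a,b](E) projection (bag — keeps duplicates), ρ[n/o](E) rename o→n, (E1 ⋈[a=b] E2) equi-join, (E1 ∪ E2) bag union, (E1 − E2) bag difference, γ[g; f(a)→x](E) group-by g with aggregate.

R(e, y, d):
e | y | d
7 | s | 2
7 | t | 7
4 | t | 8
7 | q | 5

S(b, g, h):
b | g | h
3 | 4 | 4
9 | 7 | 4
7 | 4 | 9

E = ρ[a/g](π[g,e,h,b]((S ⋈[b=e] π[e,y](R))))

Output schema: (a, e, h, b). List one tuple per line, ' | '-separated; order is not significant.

Row counts bottom-up:
  S → 3
  R → 4
  π[e,y](R) → 4
  (S ⋈[b=e] π[e,y](R)) → 3
  π[g,e,h,b]((S ⋈[b=e] π[e,y](R))) → 3
  ρ[a/g](π[g,e,h,b]((S ⋈[b=e] π[e,y](R)))) → 3

== RESULT ==
a | e | h | b
4 | 7 | 9 | 7
4 | 7 | 9 | 7
4 | 7 | 9 | 7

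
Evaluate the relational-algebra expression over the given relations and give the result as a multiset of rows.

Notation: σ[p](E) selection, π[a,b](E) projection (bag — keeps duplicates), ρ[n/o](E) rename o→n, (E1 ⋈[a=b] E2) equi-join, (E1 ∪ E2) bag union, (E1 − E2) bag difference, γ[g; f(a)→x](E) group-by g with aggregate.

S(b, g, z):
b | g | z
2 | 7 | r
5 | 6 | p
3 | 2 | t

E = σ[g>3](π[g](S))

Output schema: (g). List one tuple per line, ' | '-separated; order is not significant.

Subexpression sizes:
  S → 3
  π[g](S) → 3
  σ[g>3](π[g](S)) → 2

== RESULT ==
g
6
7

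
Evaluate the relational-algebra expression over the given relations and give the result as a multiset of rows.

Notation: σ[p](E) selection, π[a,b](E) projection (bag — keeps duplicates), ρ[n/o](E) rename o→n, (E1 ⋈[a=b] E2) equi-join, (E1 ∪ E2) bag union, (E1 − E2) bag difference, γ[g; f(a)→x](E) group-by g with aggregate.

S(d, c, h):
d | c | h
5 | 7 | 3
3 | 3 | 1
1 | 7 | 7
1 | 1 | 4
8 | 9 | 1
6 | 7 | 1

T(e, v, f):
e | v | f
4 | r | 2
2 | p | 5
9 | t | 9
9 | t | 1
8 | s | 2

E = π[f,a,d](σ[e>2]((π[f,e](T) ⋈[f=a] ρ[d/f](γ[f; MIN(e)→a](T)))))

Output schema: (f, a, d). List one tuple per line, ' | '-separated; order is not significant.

Row counts bottom-up:
  T → 5
  π[f,e](T) → 5
  T → 5
  γ[f; MIN(e)→a](T) → 4
  ρ[d/f](γ[f; MIN(e)→a](T)) → 4
  (π[f,e](T) ⋈[f=a] ρ[d/f](γ[f; MIN(e)→a](T))) → 4
  σ[e>2]((π[f,e](T) ⋈[f=a] ρ[d/f](γ[f; MIN(e)→a](T)))) → 4
  π[f,a,d](σ[e>2]((π[f,e](T) ⋈[f=a] ρ[d/f](γ[f; MIN(e)→a](T))))) → 4

== RESULT ==
f | a | d
2 | 2 | 5
2 | 2 | 5
9 | 9 | 1
9 | 9 | 9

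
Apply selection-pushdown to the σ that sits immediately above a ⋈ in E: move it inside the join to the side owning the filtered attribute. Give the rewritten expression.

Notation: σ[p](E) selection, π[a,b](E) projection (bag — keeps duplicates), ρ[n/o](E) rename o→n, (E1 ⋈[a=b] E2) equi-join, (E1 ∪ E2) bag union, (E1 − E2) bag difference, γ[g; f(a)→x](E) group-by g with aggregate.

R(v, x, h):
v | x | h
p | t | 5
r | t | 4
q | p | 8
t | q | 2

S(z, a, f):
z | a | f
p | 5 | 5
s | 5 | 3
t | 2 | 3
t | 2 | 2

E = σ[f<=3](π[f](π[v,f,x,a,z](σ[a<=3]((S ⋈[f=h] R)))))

σ filters on a, owned by the left side.
E' = σ[f<=3](π[f](π[v,f,x,a,z]((σ[a<=3](S) ⋈[f=h] R))))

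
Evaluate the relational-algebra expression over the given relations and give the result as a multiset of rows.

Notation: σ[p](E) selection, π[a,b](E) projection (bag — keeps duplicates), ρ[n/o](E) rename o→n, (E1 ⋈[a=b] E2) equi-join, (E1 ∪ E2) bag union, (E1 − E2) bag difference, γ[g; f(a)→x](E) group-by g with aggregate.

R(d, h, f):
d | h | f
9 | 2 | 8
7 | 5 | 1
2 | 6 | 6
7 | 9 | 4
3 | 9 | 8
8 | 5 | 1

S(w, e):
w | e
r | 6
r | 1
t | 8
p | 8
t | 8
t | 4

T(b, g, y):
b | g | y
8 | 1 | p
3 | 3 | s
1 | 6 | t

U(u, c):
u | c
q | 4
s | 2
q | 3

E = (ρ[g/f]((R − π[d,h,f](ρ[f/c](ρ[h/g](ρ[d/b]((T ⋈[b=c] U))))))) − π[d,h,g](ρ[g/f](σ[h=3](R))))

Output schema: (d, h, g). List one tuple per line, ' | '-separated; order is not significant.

Subexpression sizes:
  R → 6
  T → 3
  U → 3
  (T ⋈[b=c] U) → 1
  ρ[d/b]((T ⋈[b=c] U)) → 1
  ρ[h/g](ρ[d/b]((T ⋈[b=c] U))) → 1
  ρ[f/c](ρ[h/g](ρ[d/b]((T ⋈[b=c] U)))) → 1
  π[d,h,f](ρ[f/c](ρ[h/g](ρ[d/b]((T ⋈[b=c] U))))) → 1
  (R − π[d,h,f](ρ[f/c](ρ[h/g](ρ[d/b]((T ⋈[b=c] U)))))) → 6
  ρ[g/f]((R − π[d,h,f](ρ[f/c](ρ[h/g](ρ[d/b]((T ⋈[b=c] U))))))) → 6
  R → 6
  σ[h=3](R) → 0
  ρ[g/f](σ[h=3](R)) → 0
  π[d,h,g](ρ[g/f](σ[h=3](R))) → 0
  (ρ[g/f]((R − π[d,h,f](ρ[f/c](ρ[h/g](ρ[d/b]((T ⋈[b=c] U))))))) − π[d,h,g](ρ[g/f](σ[h=3](R)))) → 6

== RESULT ==
d | h | g
2 | 6 | 6
3 | 9 | 8
7 | 5 | 1
7 | 9 | 4
8 | 5 | 1
9 | 2 | 8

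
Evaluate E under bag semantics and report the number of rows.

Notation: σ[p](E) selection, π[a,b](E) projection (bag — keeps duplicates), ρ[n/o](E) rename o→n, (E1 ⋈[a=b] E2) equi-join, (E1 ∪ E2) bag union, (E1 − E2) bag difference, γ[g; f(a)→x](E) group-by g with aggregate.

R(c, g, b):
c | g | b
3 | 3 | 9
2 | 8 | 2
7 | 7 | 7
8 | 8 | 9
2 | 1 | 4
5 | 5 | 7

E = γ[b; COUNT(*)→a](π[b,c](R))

Row counts bottom-up:
  R → 6
  π[b,c](R) → 6
  γ[b; COUNT(*)→a](π[b,c](R)) → 4

|E| = 4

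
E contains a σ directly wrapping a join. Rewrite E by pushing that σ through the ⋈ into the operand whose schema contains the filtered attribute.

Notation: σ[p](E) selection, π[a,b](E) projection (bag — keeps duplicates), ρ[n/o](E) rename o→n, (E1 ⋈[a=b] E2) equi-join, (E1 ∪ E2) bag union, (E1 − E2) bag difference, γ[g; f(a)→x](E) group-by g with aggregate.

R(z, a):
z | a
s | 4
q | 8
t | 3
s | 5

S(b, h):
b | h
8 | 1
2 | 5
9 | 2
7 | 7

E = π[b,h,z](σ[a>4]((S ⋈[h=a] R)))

σ filters on a, owned by the right side.
E' = π[b,h,z]((S ⋈[h=a] σ[a>4](R)))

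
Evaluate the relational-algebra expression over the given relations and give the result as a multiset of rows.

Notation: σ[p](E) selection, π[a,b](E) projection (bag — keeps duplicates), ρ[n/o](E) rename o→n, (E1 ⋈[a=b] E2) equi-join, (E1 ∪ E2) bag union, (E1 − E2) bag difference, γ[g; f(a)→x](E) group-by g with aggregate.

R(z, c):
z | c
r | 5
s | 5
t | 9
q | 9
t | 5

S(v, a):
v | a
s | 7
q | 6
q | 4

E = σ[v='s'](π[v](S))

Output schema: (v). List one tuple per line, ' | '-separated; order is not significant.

Subexpression sizes:
  S → 3
  π[v](S) → 3
  σ[v='s'](π[v](S)) → 1

== RESULT ==
v
s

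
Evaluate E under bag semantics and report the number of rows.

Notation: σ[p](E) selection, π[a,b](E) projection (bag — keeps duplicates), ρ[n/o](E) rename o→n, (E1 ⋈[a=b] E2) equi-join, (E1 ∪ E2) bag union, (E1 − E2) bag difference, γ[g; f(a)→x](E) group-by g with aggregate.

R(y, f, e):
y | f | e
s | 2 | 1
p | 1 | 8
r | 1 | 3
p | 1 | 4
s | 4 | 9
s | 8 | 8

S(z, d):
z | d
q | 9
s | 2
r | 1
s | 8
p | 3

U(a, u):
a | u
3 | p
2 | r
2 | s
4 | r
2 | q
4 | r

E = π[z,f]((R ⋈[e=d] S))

Stepwise |·|:
  R → 6
  S → 5
  (R ⋈[e=d] S) → 5
  π[z,f]((R ⋈[e=d] S)) → 5

|E| = 5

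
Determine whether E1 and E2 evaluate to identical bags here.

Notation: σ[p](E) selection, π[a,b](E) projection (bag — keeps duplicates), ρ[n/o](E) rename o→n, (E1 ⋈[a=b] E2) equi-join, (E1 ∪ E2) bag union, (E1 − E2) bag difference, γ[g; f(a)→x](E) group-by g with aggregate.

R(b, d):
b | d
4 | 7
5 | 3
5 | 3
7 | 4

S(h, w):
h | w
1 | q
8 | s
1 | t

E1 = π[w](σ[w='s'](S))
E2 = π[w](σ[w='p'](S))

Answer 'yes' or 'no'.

E1 per-node cardinality:
  S → 3
  σ[w='s'](S) → 1
  π[w](σ[w='s'](S)) → 1
E2 per-node cardinality:
  S → 3
  σ[w='p'](S) → 0
  π[w](σ[w='p'](S)) → 0

E1 result:
w
s
E2 result:
w
(0 rows)
Witness: ('s',) appears 1× in E1 but 0× in E2.

no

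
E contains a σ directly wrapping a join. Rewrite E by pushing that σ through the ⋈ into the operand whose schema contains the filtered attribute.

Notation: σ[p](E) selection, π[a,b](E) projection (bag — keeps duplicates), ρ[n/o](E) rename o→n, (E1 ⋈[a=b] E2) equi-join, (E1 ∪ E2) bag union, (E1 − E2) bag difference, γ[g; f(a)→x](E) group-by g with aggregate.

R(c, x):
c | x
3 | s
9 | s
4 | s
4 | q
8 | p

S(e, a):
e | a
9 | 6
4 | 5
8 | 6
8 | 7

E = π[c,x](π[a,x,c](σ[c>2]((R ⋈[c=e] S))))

σ filters on c, owned by the left side.
E' = π[c,x](π[a,x,c]((σ[c>2](R) ⋈[c=e] S)))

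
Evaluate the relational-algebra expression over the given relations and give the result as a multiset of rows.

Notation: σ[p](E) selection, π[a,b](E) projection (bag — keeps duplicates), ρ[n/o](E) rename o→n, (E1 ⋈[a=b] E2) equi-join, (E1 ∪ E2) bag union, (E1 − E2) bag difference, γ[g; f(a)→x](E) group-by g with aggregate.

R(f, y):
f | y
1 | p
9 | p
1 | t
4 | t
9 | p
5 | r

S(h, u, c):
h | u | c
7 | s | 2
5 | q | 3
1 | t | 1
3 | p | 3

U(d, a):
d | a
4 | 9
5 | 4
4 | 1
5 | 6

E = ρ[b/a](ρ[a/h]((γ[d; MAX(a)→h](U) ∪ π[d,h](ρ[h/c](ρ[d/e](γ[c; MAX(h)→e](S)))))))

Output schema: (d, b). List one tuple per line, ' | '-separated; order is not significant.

Stepwise |·|:
  U → 4
  γ[d; MAX(a)→h](U) → 2
  S → 4
  γ[c; MAX(h)→e](S) → 3
  ρ[d/e](γ[c; MAX(h)→e](S)) → 3
  ρ[h/c](ρ[d/e](γ[c; MAX(h)→e](S))) → 3
  π[d,h](ρ[h/c](ρ[d/e](γ[c; MAX(h)→e](S)))) → 3
  (γ[d; MAX(a)→h](U) ∪ π[d,h](ρ[h/c](ρ[d/e](γ[c; MAX(h)→e](S))))) → 5
  ρ[a/h]((γ[d; MAX(a)→h](U) ∪ π[d,h](ρ[h/c](ρ[d/e](γ[c; MAX(h)→e](S)))))) → 5
  ρ[b/a](ρ[a/h]((γ[d; MAX(a)→h](U) ∪ π[d,h](ρ[h/c](ρ[d/e](γ[c; MAX(h)→e](S))))))) → 5

== RESULT ==
d | b
1 | 1
4 | 9
5 | 3
5 | 6
7 | 2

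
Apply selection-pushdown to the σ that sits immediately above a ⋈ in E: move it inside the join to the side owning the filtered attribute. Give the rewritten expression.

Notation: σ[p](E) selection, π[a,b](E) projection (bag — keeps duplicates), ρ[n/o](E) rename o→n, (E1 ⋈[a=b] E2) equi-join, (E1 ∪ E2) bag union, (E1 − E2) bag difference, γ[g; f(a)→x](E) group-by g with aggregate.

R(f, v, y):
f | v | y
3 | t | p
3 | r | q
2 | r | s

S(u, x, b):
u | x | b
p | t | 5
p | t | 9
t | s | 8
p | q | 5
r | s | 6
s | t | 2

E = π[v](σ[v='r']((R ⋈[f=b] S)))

σ filters on v, owned by the left side.
E' = π[v]((σ[v='r'](R) ⋈[f=b] S))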